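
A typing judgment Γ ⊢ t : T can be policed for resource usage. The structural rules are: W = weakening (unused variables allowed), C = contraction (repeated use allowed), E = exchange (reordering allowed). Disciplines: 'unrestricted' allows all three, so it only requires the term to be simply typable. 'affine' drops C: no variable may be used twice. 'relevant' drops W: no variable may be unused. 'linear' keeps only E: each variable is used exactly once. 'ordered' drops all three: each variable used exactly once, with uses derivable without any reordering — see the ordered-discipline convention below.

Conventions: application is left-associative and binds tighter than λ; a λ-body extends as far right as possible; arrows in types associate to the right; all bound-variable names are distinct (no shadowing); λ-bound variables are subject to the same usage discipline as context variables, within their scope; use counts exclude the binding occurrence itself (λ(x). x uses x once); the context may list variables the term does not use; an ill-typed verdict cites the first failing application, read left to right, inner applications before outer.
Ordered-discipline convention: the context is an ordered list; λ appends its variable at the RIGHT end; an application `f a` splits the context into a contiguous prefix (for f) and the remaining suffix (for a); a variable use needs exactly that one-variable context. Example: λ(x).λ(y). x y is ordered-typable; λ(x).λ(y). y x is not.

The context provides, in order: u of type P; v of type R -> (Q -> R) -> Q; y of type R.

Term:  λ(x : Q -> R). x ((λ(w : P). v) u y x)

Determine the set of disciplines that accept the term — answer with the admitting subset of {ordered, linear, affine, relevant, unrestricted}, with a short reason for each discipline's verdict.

admitted in: unrestricted
counts: u=1, v=1, y=1, x (bound)=2, w (bound)=0
order of uses: x, v, u, y, x
typing: ✓ — (Q -> R) -> R
ordered: ✗ — needs contraction — x ×2; w never used (weakening)
linear: ✗ — needs contraction — x ×2; w never used (weakening)
affine: ✗ — needs contraction — x ×2
relevant: ✗ — w never used (weakening)
unrestricted: ✓ — well-typed at (Q -> R) -> R; no restrictions here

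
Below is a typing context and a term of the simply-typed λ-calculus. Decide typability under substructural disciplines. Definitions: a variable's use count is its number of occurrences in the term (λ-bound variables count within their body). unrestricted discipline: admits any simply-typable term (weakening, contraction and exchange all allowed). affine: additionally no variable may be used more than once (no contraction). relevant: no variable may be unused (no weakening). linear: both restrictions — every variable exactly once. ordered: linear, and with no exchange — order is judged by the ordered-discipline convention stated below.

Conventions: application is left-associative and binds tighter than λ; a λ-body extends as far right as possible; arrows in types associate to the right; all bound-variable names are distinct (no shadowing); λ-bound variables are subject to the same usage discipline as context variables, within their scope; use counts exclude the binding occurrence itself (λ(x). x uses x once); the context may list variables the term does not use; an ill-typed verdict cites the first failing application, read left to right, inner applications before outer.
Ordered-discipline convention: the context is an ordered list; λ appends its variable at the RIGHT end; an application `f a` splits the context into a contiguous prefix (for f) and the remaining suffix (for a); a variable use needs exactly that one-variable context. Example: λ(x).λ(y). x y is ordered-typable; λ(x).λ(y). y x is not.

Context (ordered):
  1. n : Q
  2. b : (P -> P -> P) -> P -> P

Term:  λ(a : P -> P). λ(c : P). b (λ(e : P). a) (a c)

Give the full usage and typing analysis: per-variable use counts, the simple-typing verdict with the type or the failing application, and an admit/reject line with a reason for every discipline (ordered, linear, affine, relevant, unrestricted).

use counts: n: 0; b: 1; a (bound): 2; c (bound): 1; e (bound): 0
order of uses: b, a, a, c
typing: well-typed at (P -> P) -> P -> P
ordered: ✗, uses contraction: a ×2; n, e never used (weakening)
linear: ✗, uses contraction: a ×2; n, e never used (weakening)
affine: ✗, uses contraction: a ×2
relevant: ✗, n, e never used (weakening)
unrestricted: ✓, well-typed at (P -> P) -> P -> P; no restrictions here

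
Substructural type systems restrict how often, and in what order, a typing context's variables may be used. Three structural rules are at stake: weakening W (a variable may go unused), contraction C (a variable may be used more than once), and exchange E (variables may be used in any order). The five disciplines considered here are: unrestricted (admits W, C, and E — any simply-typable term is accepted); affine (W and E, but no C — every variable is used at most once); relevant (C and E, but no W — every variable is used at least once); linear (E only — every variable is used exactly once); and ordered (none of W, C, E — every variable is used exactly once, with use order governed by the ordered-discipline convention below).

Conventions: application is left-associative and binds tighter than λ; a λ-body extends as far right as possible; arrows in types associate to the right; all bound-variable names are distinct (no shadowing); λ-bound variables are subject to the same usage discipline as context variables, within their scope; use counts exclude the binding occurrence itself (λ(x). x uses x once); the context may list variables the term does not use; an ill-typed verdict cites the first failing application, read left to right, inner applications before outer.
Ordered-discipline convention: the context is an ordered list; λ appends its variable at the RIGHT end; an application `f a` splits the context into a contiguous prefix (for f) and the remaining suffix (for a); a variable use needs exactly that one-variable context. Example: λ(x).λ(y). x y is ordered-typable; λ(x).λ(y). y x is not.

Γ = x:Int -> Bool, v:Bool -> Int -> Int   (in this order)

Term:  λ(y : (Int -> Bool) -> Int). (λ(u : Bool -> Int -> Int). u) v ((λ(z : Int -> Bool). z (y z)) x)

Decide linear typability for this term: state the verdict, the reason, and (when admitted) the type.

no — z ×2 used more than once (contraction)
use counts: x: 1, v: 1, y (λ-bound): 1, u (λ-bound): 1, z (λ-bound): 2
use order (left to right): u, v, z, y, z, x
typing: ✓ — ((Int -> Bool) -> Int) -> Int -> Int
per-discipline verdicts: ordered ✗ · linear ✗ · affine ✗ · relevant ✓ · unrestricted ✓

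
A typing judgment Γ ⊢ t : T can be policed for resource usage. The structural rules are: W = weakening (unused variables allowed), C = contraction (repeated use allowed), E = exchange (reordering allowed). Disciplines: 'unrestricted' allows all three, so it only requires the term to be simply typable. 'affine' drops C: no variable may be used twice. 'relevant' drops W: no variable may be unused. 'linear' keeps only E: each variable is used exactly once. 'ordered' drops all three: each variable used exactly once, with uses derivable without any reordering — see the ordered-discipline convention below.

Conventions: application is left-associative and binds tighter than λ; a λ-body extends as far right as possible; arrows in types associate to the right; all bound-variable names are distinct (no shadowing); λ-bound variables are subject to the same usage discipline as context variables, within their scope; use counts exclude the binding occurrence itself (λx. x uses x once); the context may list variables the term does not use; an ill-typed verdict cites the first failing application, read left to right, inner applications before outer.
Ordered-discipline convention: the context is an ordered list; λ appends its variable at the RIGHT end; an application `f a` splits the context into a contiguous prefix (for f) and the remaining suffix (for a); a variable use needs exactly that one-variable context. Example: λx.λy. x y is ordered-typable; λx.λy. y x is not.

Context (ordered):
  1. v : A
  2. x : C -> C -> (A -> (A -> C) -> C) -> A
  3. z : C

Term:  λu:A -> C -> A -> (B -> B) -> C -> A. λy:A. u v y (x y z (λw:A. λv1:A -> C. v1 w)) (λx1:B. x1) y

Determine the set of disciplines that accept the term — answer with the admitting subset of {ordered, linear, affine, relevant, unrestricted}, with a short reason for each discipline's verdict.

admitted by: none
counts: v: 1×, x: 1×, z: 1×, u (λ-bound): 1×, y (λ-bound): 3×, w (λ-bound): 1×, v1 (λ-bound): 1×, x1 (λ-bound): 1×
order of uses: u, v, y, x, y, z, v1, w, x1, y
typing: ill-typed: an argument A mismatches the expected C
ordered ✗ (fails simple typing)
linear ✗ (a type mismatch blocks all five)
affine ✗ (the type mismatch rejects it)
relevant ✗ (not simply typable)
unrestricted ✗ (fails simple typing)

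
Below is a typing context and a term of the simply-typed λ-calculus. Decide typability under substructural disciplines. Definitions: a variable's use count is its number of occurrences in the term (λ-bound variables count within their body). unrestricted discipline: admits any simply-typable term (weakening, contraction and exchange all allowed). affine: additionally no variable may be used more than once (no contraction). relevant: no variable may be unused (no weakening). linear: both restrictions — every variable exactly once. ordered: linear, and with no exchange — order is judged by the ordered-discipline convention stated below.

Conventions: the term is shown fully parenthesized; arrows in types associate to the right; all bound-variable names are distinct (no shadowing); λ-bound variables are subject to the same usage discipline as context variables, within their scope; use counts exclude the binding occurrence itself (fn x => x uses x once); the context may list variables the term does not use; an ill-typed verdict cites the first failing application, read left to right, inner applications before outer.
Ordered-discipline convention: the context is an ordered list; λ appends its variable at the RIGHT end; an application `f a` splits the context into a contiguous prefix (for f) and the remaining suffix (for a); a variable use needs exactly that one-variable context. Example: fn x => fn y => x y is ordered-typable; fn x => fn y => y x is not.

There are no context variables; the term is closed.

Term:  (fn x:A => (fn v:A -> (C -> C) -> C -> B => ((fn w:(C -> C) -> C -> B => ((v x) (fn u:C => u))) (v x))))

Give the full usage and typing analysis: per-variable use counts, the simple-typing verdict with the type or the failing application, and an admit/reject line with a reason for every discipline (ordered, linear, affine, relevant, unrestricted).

counts: x [bound]: 2; v [bound]: 2; w [bound]: 0; u [bound]: 1
order of uses: v, x, u, v, x
typing: ✓ — A -> (A -> (C -> C) -> C -> B) -> C -> B
ordered ✗ (uses contraction: x ×2, v ×2; w left unused)
linear ✗ (uses contraction: x ×2, v ×2; w left unused)
affine ✗ (uses contraction: x ×2, v ×2)
relevant ✗ (w left unused)
unrestricted ✓ (typability at A -> (A -> (C -> C) -> C -> B) -> C -> B is all that's needed)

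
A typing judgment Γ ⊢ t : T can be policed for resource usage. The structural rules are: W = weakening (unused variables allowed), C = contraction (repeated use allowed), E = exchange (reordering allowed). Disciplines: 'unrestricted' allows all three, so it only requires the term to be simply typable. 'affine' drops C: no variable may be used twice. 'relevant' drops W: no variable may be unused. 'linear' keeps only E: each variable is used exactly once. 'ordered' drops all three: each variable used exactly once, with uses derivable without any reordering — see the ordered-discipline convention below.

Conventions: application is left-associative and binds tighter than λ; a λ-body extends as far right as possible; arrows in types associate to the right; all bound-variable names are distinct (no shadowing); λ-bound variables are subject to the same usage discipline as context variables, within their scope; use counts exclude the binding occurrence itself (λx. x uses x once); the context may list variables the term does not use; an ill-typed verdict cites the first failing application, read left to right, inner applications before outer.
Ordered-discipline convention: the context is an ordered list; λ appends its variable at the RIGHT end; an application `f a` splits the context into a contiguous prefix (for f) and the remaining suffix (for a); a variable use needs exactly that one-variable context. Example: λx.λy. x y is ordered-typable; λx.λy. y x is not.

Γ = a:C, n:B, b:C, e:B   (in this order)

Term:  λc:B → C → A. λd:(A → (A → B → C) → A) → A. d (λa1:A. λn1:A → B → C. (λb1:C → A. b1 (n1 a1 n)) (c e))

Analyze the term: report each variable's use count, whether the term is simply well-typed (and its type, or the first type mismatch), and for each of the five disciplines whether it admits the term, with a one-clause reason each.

counts: a: 0×, n: 1×, b: 0×, e: 1×, c (bound): 1×, d (bound): 1×, a1 (bound): 1×, n1 (bound): 1×, b1 (bound): 1×
order of uses: d, b1, n1, a1, n, c, e
typing: the term checks, with type (B → C → A) → ((A → (A → B → C) → A) → A) → A
ordered ✗ (a, b left unused)
linear ✗ (a, b left unused)
affine ✓ (at most one use each (a, n, b, e, c, d, a1, n1, b1))
relevant ✗ (a, b left unused)
unrestricted ✓ (simply typable at (B → C → A) → ((A → (A → B → C) → A) → A) → A; W, C, E all held)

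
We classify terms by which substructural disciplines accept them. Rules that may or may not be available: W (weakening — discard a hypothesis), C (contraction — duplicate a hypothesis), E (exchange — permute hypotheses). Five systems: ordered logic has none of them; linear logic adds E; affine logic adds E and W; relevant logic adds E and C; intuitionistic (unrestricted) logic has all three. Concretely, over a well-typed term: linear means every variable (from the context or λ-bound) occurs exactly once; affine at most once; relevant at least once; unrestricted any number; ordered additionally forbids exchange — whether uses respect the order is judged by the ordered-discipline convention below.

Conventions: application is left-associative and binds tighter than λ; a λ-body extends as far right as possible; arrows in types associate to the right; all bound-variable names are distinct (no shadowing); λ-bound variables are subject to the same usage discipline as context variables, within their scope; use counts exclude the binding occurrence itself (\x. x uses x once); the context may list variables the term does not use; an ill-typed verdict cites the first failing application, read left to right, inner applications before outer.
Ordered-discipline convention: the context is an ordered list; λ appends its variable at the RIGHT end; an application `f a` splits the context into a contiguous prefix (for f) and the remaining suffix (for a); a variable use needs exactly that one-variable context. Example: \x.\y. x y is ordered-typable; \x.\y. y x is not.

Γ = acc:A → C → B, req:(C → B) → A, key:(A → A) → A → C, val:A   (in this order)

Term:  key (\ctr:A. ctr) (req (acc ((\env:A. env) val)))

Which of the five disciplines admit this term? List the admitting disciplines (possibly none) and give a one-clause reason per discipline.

accepted by: linear, affine, relevant, unrestricted
counts: acc: 1×, req: 1×, key: 1×, val: 1×, ctr (λ-bound): 1×, env (λ-bound): 1×
order of uses: key, ctr, req, acc, env, val
typing: the term checks, with type C
ordered ✗ (needs exchange: uses follow key, ctr, req, acc, env, val)
linear ✓ (each of acc, req, key, val, ctr, env used exactly once)
affine ✓ (at most one use each (acc, req, key, val, ctr, env))
relevant ✓ (at least one use each (acc, req, key, val, ctr, env))
unrestricted ✓ (simply typable at C; W, C, E all held)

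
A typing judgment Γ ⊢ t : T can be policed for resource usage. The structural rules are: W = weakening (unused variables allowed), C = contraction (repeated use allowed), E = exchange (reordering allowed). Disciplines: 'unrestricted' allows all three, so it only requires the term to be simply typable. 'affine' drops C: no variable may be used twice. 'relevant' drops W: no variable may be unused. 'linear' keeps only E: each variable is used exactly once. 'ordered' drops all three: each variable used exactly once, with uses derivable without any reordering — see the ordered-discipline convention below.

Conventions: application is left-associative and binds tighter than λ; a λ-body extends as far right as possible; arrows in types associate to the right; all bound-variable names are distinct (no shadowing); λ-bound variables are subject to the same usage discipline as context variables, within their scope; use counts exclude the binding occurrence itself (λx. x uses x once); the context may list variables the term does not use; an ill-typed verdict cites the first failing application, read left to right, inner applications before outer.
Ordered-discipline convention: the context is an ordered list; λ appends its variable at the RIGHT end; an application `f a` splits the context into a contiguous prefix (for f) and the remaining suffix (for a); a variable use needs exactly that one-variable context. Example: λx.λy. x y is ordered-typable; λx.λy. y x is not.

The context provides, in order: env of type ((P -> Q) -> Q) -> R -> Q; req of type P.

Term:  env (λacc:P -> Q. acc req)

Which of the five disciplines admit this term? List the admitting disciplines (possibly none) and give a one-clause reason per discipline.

admitted in: linear, affine, relevant, unrestricted
use counts: env ×1; req ×1; acc (bound) ×1
order of uses: env, acc, req
typing: well-typed at R -> Q
ordered: ✗ — no ordered split (uses run env, acc, req)
linear: ✓ — single use per variable (env, req, acc)
affine: ✓ — none of env, req, acc used more than once
relevant: ✓ — env, req, acc: all used, weakening unneeded
unrestricted: ✓ — simply typable at R -> Q; W, C, E all held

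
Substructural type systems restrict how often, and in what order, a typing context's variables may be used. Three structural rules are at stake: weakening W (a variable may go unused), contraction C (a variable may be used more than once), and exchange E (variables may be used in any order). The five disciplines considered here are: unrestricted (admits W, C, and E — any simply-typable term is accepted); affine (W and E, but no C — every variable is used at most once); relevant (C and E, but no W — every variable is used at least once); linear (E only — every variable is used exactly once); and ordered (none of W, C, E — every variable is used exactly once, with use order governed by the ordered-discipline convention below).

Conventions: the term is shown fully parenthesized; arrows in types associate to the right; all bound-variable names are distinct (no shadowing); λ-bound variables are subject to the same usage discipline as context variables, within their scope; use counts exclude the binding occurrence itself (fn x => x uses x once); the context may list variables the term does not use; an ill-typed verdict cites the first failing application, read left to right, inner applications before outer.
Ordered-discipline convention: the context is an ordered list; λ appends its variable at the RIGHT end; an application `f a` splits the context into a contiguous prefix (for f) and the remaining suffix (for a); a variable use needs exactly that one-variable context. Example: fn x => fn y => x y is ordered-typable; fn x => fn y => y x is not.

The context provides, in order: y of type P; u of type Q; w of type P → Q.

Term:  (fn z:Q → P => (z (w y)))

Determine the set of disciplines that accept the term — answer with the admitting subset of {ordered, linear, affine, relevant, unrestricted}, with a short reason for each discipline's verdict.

admitting disciplines: affine, unrestricted
use counts: y ×1; u ×0; w ×1; z (λ-bound) ×1
order of uses: z, w, y
typing: well-typed — term : (Q → P) → P
ordered: ✗, u left unused
linear: ✗, u left unused
affine: ✓, none of y, u, w, z used more than once
relevant: ✗, u left unused
unrestricted: ✓, type-checks ((Q → P) → P) and nothing is barred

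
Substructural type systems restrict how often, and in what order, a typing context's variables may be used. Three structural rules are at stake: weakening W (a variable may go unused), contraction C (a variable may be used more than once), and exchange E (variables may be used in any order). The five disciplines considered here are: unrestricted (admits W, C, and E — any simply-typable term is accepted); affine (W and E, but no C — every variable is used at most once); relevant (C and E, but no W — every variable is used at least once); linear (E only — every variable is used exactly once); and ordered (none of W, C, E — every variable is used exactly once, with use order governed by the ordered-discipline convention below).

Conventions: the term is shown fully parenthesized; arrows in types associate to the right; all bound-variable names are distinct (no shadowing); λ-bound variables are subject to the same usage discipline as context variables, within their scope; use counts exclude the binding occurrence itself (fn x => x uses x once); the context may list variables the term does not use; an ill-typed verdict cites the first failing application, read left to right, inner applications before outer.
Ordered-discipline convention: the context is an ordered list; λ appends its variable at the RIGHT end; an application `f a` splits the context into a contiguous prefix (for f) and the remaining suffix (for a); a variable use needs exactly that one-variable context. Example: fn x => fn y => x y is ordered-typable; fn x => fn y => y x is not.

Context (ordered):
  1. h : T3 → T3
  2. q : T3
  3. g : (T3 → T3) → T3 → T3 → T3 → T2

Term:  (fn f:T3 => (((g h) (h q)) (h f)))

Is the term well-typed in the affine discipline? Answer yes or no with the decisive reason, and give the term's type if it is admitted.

no — repeated use of h ×3
use counts: h ×3, q ×1, g ×1, f (λ-bound) ×1
uses in reading order: g, h, h, q, h, f
typing: well-typed — term : T3 → T3 → T2
across the five disciplines: ordered ✗ · linear ✗ · affine ✗ · relevant ✓ · unrestricted ✓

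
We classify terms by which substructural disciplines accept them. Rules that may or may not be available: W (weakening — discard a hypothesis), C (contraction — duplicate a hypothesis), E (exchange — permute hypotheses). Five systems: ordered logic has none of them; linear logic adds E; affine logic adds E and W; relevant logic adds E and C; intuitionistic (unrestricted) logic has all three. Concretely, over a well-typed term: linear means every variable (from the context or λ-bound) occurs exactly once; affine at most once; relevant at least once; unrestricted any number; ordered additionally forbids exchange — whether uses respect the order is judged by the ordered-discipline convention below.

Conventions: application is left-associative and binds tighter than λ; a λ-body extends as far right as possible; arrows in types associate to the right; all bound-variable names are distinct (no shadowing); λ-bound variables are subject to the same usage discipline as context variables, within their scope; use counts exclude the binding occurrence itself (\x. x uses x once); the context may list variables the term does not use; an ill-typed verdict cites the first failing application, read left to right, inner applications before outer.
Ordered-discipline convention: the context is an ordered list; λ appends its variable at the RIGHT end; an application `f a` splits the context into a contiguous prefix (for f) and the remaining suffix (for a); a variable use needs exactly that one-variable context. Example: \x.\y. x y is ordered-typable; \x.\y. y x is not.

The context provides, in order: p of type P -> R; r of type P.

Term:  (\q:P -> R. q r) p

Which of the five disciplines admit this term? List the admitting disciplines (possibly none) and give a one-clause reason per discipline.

admitted in: linear, affine, relevant, unrestricted
variable uses: p: 1×, r: 1×, q (λ-bound): 1×
uses in reading order: q, r, p
typing: ✓ — R
ordered: ✗, no ordered split (uses run q, r, p)
linear: ✓, each of p, r, q used exactly once
affine: ✓, no duplicate uses among p, r, q
relevant: ✓, p, r, q: all used, weakening unneeded
unrestricted: ✓, typability at R is all that's needed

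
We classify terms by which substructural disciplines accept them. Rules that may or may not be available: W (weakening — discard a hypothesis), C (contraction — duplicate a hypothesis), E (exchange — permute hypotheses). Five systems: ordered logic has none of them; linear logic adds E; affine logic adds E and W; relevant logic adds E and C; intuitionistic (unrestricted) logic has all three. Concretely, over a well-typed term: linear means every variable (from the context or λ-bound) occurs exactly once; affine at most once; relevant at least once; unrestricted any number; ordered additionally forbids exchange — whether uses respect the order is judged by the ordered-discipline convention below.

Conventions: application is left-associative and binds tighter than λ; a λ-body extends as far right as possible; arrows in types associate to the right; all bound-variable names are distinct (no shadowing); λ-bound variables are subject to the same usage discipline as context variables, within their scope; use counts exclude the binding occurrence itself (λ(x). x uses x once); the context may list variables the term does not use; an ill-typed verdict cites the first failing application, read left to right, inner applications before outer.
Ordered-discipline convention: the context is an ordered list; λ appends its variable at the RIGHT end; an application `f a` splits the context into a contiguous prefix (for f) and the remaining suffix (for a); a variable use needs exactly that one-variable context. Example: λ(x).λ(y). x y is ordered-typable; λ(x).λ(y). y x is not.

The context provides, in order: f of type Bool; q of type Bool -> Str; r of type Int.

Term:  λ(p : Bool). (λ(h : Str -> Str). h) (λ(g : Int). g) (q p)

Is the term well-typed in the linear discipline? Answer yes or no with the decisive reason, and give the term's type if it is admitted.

no — a type mismatch blocks all five
variable uses: f ×0; q ×1; r ×0; p [bound] ×1; h [bound] ×1; g [bound] ×1
uses in reading order: h, g, q, p
typing: ill-typed: argument of type Int -> Int where Str -> Str is required
summary: ordered ✗ · linear ✗ · affine ✗ · relevant ✗ · unrestricted ✗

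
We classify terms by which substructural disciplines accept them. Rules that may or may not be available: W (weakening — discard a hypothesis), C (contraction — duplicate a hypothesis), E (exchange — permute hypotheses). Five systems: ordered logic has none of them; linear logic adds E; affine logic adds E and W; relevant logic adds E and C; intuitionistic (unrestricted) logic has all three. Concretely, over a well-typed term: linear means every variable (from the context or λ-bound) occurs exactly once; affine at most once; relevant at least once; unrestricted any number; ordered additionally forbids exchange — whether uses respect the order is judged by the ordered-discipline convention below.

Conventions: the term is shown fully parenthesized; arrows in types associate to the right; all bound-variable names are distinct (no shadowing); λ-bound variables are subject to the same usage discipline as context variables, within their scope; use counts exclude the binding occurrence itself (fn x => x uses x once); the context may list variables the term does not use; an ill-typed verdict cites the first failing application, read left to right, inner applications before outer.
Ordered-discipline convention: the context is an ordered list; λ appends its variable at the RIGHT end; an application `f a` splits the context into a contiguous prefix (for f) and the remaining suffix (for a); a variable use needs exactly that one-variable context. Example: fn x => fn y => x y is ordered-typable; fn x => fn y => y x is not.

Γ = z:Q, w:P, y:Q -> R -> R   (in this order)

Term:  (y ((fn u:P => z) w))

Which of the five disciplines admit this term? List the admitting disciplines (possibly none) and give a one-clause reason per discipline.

admitted by: affine, unrestricted
counts: z: 1×, w: 1×, y: 1×, u (bound): 0×
left-to-right use order: y, z, w
typing: well-typed at R -> R
ordered: ✗, unused: u — weakening required
linear: ✗, unused: u — weakening required
affine: ✓, z, w, y, u: no repeats, contraction unneeded
relevant: ✗, unused: u — weakening required
unrestricted: ✓, typability at R -> R is all that's needed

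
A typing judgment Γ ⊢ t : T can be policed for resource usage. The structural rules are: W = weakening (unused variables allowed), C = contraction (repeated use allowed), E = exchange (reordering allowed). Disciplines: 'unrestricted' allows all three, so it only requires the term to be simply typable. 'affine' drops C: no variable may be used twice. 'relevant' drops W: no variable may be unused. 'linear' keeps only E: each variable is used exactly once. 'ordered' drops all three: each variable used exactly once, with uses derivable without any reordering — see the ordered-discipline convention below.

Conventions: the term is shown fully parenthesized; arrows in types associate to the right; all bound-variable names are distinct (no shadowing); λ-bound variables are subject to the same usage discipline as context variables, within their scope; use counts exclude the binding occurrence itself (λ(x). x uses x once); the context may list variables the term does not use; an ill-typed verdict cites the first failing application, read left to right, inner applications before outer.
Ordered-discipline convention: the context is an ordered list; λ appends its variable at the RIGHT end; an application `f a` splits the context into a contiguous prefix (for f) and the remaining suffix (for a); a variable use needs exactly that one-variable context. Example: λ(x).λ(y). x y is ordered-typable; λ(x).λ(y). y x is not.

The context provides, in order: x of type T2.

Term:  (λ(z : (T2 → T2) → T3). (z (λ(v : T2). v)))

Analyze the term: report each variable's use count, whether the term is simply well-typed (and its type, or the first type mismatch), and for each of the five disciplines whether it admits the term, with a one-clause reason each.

use counts: x=0; z (bound)=1; v (bound)=1
left-to-right use order: z, v
typing: well-typed at ((T2 → T2) → T3) → T3
ordered: ✗, x never used (weakening)
linear: ✗, x never used (weakening)
affine: ✓, no duplicate uses among x, z, v
relevant: ✗, x never used (weakening)
unrestricted: ✓, well-typed at ((T2 → T2) → T3) → T3; no restrictions here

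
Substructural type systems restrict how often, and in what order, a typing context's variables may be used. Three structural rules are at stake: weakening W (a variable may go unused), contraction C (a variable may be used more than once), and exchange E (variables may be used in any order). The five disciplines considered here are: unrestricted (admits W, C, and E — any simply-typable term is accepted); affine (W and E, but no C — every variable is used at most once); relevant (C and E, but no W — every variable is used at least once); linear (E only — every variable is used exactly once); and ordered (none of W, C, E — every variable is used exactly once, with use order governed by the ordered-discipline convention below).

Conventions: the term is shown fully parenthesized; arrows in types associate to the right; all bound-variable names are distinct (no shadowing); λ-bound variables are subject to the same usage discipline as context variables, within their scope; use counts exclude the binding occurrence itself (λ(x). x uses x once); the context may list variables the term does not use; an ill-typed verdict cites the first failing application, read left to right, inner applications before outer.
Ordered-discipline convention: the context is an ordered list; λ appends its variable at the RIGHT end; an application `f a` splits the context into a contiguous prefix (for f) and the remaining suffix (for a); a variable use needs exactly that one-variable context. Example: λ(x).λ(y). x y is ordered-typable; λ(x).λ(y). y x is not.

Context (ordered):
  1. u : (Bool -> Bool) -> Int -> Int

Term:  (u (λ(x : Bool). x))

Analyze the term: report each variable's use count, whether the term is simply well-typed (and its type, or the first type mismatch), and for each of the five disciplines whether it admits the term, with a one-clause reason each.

usage: u=1, x (λ-bound)=1
uses in reading order: u, x
typing: well-typed — term : Int -> Int
ordered: ✓ — one use each (u, x); ordered split holds
linear: ✓ — u, x: one use apiece
affine: ✓ — none of u, x used more than once
relevant: ✓ — none of u, x goes unused
unrestricted: ✓ — simply typable at Int -> Int; W, C, E all held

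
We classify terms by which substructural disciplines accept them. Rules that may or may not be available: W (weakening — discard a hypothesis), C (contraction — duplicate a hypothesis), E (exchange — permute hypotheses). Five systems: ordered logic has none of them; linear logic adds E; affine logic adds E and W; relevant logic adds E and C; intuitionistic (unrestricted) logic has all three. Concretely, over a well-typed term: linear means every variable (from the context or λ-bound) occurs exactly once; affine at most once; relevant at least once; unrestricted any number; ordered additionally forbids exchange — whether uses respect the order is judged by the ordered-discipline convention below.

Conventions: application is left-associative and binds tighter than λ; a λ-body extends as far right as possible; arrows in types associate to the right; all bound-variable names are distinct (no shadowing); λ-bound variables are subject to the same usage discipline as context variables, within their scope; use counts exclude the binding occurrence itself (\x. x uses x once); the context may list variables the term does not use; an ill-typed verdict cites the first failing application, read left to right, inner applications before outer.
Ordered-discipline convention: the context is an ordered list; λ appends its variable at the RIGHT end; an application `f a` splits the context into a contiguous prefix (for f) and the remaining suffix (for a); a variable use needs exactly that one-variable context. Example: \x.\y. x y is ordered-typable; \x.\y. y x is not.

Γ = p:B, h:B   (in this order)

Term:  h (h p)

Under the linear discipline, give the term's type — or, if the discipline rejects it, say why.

not well-typed under linear — not simply typable
usage: p: 1×, h: 2×
left-to-right use order: h, h, p
typing: ill-typed: non-function type B applied to an argument
per-discipline verdicts: ordered ✗; linear ✗; affine ✗; relevant ✗; unrestricted ✗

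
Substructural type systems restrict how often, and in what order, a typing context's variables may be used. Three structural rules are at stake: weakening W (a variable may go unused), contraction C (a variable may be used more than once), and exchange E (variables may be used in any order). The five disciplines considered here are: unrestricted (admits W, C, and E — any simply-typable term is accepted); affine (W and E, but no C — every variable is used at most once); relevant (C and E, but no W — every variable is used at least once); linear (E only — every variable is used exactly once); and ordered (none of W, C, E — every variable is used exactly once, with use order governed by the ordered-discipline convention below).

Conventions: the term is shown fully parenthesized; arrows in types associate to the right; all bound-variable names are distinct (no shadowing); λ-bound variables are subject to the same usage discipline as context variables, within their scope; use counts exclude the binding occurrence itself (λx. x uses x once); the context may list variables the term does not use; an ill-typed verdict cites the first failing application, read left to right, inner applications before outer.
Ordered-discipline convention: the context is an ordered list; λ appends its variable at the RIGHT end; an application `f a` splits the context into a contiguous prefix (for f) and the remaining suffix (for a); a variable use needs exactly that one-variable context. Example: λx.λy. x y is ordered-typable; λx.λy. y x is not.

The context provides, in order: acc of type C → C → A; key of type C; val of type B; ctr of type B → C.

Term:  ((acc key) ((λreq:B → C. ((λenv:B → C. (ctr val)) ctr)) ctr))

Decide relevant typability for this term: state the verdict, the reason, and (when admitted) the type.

no — needs weakening: req, env unused
variable uses: acc=1; key=1; val=1; ctr=3; req (bound)=0; env (bound)=0
left-to-right use order: acc, key, ctr, val, ctr, ctr
typing: well-typed at A
per-discipline verdicts: ordered ✗ · linear ✗ · affine ✗ · relevant ✗ · unrestricted ✓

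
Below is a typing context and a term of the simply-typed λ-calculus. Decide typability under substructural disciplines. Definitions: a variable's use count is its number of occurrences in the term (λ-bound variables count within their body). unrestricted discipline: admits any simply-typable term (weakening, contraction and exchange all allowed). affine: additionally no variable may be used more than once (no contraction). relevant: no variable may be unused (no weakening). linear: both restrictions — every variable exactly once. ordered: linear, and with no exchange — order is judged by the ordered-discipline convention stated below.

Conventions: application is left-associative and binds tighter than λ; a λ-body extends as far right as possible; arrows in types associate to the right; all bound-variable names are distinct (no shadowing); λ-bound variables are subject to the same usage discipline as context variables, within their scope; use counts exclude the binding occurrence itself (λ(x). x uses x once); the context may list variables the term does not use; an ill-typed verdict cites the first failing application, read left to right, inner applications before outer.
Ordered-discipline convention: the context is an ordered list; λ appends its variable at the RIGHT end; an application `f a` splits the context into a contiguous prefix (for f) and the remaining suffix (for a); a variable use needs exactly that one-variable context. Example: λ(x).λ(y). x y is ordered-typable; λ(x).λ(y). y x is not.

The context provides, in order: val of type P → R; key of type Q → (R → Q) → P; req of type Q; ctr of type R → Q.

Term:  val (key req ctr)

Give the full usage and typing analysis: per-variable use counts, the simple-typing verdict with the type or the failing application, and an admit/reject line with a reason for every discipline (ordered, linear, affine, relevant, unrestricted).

counts: val: 1, key: 1, req: 1, ctr: 1
use order (left to right): val, key, req, ctr
typing: the term checks, with type R
ordered: ✓, one use each (val, key, req, ctr); ordered split holds
linear: ✓, each of val, key, req, ctr used exactly once
affine: ✓, none of val, key, req, ctr used more than once
relevant: ✓, none of val, key, req, ctr goes unused
unrestricted: ✓, typability at R is all that's needed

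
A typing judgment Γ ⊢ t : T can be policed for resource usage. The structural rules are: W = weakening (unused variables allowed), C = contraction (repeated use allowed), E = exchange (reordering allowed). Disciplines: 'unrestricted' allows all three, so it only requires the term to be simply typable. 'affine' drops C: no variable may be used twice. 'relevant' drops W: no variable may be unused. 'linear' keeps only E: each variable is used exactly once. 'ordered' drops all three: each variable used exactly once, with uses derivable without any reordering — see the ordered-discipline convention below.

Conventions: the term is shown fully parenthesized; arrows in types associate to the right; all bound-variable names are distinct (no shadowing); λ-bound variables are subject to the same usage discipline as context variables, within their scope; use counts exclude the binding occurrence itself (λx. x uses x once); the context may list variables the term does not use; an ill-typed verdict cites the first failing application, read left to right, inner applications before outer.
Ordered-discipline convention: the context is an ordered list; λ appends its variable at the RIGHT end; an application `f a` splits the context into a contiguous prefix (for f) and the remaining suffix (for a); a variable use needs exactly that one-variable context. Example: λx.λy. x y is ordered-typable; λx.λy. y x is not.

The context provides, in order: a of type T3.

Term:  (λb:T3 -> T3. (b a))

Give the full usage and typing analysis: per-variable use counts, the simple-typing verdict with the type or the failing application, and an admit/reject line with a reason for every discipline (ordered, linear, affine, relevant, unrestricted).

variable uses: a: 1, b (bound): 1
use order (left to right): b, a
typing: well-typed — term : (T3 -> T3) -> T3
ordered ✗ (use order b, a needs exchange)
linear ✓ (exactly-once usage across a, b)
affine ✓ (a, b: no repeats, contraction unneeded)
relevant ✓ (none of a, b goes unused)
unrestricted ✓ (typability at (T3 -> T3) -> T3 is all that's needed)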